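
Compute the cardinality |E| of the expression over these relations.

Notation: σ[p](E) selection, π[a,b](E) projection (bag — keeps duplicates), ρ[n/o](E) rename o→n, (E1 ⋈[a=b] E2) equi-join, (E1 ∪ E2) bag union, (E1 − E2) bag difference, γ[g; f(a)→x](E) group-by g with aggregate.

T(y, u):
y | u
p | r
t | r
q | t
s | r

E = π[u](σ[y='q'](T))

Row counts bottom-up:
  T → 4
  σ[y='q'](T) → 1
  π[u](σ[y='q'](T)) → 1

|E| = 1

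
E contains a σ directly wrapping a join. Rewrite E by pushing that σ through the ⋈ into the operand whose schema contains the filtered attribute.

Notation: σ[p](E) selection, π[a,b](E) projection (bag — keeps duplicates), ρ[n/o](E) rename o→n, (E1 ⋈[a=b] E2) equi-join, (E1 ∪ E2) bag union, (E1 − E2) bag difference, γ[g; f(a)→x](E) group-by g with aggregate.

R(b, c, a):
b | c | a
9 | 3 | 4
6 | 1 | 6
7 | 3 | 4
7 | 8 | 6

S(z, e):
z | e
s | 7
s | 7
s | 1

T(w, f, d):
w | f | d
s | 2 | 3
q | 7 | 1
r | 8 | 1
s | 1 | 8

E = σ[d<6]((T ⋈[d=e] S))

σ filters on d, owned by the left side.
E' = (σ[d<6](T) ⋈[d=e] S)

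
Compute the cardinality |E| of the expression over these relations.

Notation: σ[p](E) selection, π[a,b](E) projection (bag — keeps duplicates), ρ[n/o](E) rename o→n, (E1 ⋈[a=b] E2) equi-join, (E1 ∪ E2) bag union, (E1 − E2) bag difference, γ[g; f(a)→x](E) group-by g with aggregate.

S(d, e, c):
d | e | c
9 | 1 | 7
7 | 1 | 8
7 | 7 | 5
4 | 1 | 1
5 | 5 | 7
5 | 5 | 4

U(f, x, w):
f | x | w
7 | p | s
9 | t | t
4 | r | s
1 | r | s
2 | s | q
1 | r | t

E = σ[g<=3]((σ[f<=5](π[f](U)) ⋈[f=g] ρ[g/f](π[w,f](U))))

Subexpression sizes:
  U → 6
  π[f](U) → 6
  σ[f<=5](π[f](U)) → 4
  U → 6
  π[w,f](U) → 6
  ρ[g/f](π[w,f](U)) → 6
  (σ[f<=5](π[f](U)) ⋈[f=g] ρ[g/f](π[w,f](U))) → 6
  σ[g<=3]((σ[f<=5](π[f](U)) ⋈[f=g] ρ[g/f](π[w,f](U)))) → 5

|E| = 5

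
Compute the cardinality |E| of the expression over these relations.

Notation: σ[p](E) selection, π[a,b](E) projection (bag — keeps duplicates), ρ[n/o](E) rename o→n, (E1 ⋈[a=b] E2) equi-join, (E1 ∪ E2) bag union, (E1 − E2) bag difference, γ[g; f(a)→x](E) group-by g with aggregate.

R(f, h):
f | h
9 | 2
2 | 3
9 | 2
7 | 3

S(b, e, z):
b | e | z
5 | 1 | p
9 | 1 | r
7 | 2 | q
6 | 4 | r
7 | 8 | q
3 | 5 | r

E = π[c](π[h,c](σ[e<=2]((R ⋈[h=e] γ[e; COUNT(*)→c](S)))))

Stepwise |·|:
  R → 4
  S → 6
  γ[e; COUNT(*)→c](S) → 5
  (R ⋈[h=e] γ[e; COUNT(*)→c](S)) → 2
  σ[e<=2]((R ⋈[h=e] γ[e; COUNT(*)→c](S))) → 2
  π[h,c](σ[e<=2]((R ⋈[h=e] γ[e; COUNT(*)→c](S)))) → 2
  π[c](π[h,c](σ[e<=2]((R ⋈[h=e] γ[e; COUNT(*)→c](S))))) → 2

|E| = 2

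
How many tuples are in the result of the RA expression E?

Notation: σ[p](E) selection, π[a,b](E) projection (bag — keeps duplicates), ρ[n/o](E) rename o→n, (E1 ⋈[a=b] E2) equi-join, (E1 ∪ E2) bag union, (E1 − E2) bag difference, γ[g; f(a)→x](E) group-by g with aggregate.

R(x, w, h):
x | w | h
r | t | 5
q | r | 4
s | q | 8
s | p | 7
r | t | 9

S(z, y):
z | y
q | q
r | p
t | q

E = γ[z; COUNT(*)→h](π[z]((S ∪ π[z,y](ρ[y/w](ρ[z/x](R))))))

Subexpression sizes:
  S → 3
  R → 5
  ρ[z/x](R) → 5
  ρ[y/w](ρ[z/x](R)) → 5
  π[z,y](ρ[y/w](ρ[z/x](R))) → 5
  (S ∪ π[z,y](ρ[y/w](ρ[z/x](R)))) → 8
  π[z]((S ∪ π[z,y](ρ[y/w](ρ[z/x](R))))) → 8
  γ[z; COUNT(*)→h](π[z]((S ∪ π[z,y](ρ[y/w](ρ[z/x](R)))))) → 4

|E| = 4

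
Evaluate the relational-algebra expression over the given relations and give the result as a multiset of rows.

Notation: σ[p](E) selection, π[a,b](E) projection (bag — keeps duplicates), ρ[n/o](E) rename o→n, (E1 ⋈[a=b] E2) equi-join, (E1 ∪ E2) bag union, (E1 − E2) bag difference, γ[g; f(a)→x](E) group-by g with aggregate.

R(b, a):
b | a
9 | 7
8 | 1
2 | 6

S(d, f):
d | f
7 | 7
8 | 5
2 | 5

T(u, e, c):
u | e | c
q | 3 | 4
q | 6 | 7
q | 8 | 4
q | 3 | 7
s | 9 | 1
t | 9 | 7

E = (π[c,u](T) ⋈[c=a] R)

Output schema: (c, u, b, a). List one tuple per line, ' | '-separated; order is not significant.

Subexpression sizes:
  T → 6
  π[c,u](T) → 6
  R → 3
  (π[c,u](T) ⋈[c=a] R) → 4

== RESULT ==
c | u | b | a
1 | s | 8 | 1
7 | q | 9 | 7
7 | q | 9 | 7
7 | t | 9 | 7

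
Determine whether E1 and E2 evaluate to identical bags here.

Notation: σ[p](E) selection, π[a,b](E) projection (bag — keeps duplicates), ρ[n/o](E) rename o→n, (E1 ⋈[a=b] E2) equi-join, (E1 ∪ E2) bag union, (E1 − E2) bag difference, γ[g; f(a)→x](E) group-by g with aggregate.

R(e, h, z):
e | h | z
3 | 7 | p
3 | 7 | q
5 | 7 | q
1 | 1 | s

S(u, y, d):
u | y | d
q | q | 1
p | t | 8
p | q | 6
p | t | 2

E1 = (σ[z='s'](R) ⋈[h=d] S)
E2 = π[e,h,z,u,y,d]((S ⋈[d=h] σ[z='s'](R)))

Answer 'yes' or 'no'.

E1 stepwise |·|:
  R → 4
  σ[z='s'](R) → 1
  S → 4
  (σ[z='s'](R) ⋈[h=d] S) → 1
E2 stepwise |·|:
  S → 4
  R → 4
  σ[z='s'](R) → 1
  (S ⋈[d=h] σ[z='s'](R)) → 1
  π[e,h,z,u,y,d]((S ⋈[d=h] σ[z='s'](R))) → 1

E1 and E2 produce the same multiset:
e | h | z | u | y | d
1 | 1 | s | q | q | 1

yes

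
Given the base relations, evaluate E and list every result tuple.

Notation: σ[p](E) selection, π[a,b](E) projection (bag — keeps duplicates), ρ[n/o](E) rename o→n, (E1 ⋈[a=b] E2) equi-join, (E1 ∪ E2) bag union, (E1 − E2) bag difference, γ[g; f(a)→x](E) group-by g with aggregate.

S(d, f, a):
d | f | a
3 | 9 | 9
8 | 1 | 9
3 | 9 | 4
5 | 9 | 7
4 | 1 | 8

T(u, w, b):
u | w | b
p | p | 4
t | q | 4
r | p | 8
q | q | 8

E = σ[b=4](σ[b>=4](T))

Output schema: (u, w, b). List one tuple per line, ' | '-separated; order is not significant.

Row counts bottom-up:
  T → 4
  σ[b>=4](T) → 4
  σ[b=4](σ[b>=4](T)) → 2

== RESULT ==
u | w | b
p | p | 4
t | q | 4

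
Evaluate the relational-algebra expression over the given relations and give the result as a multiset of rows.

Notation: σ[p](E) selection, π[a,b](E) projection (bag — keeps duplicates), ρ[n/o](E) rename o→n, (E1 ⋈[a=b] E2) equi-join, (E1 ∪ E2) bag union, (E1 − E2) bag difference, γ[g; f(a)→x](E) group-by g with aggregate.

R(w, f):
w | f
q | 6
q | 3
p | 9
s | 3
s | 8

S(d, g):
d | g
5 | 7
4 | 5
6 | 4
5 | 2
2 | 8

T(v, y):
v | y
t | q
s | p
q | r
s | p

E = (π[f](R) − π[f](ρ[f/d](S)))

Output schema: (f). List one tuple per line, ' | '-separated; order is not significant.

Per-node cardinality:
  R → 5
  π[f](R) → 5
  S → 5
  ρ[f/d](S) → 5
  π[f](ρ[f/d](S)) → 5
  (π[f](R) − π[f](ρ[f/d](S))) → 4

== RESULT ==
f
3
3
8
9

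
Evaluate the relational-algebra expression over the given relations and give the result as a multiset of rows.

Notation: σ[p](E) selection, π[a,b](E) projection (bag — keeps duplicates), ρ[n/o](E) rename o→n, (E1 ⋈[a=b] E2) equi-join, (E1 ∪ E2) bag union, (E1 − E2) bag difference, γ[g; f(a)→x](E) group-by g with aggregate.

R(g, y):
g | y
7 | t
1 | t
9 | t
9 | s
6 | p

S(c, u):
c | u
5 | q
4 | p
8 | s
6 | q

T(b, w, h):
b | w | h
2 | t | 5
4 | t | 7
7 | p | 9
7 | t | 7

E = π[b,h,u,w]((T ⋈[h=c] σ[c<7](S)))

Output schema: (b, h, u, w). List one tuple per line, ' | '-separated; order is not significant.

Per-node cardinality:
  T → 4
  S → 4
  σ[c<7](S) → 3
  (T ⋈[h=c] σ[c<7](S)) → 1
  π[b,h,u,w]((T ⋈[h=c] σ[c<7](S))) → 1

== RESULT ==
b | h | u | w
2 | 5 | q | t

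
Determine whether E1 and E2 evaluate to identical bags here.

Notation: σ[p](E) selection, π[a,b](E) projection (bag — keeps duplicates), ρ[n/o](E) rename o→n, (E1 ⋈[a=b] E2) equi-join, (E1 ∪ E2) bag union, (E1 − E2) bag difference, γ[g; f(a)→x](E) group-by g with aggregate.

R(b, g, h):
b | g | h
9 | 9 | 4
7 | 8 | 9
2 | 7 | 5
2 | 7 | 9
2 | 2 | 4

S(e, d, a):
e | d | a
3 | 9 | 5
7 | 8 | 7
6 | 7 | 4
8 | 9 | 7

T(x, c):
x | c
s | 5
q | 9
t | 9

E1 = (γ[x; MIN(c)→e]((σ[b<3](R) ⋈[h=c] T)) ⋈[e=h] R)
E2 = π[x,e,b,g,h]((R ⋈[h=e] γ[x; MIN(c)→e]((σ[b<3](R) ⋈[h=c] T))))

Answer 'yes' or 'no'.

E1 row counts bottom-up:
  R → 5
  σ[b<3](R) → 3
  T → 3
  (σ[b<3](R) ⋈[h=c] T) → 3
  γ[x; MIN(c)→e]((σ[b<3](R) ⋈[h=c] T)) → 3
  R → 5
  (γ[x; MIN(c)→e]((σ[b<3](R) ⋈[h=c] T)) ⋈[e=h] R) → 5
E2 row counts bottom-up:
  R → 5
  R → 5
  σ[b<3](R) → 3
  T → 3
  (σ[b<3](R) ⋈[h=c] T) → 3
  γ[x; MIN(c)→e]((σ[b<3](R) ⋈[h=c] T)) → 3
  (R ⋈[h=e] γ[x; MIN(c)→e]((σ[b<3](R) ⋈[h=c] T))) → 5
  π[x,e,b,g,h]((R ⋈[h=e] γ[x; MIN(c)→e]((σ[b<3](R) ⋈[h=c] T)))) → 5

E1 and E2 produce the same multiset:
x | e | b | g | h
q | 9 | 2 | 7 | 9
q | 9 | 7 | 8 | 9
s | 5 | 2 | 7 | 5
t | 9 | 2 | 7 | 9
t | 9 | 7 | 8 | 9

yes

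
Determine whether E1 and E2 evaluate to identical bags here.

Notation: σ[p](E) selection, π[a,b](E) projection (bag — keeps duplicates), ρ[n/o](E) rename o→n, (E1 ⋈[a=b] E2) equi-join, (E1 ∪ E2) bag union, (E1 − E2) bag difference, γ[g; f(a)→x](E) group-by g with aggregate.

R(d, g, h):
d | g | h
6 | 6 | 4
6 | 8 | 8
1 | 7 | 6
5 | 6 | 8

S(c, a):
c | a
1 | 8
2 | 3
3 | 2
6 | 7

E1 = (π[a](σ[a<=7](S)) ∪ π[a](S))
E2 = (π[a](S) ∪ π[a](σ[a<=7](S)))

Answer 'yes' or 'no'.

E1 stepwise |·|:
  S → 4
  σ[a<=7](S) → 3
  π[a](σ[a<=7](S)) → 3
  S → 4
  π[a](S) → 4
  (π[a](σ[a<=7](S)) ∪ π[a](S)) → 7
E2 stepwise |·|:
  S → 4
  π[a](S) → 4
  S → 4
  σ[a<=7](S) → 3
  π[a](σ[a<=7](S)) → 3
  (π[a](S) ∪ π[a](σ[a<=7](S))) → 7

E1 and E2 produce the same multiset:
a
2
2
3
3
7
7
8

yes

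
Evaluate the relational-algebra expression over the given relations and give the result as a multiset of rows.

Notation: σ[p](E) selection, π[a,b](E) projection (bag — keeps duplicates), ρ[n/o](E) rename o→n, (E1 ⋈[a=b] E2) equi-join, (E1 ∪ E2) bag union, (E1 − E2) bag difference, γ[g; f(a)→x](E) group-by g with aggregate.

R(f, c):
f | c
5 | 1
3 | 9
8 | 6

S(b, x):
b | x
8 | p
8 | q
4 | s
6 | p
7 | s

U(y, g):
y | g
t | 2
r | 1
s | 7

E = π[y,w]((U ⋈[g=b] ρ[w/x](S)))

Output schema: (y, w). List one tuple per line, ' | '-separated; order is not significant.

Subexpression sizes:
  U → 3
  S → 5
  ρ[w/x](S) → 5
  (U ⋈[g=b] ρ[w/x](S)) → 1
  π[y,w]((U ⋈[g=b] ρ[w/x](S))) → 1

== RESULT ==
y | w
s | s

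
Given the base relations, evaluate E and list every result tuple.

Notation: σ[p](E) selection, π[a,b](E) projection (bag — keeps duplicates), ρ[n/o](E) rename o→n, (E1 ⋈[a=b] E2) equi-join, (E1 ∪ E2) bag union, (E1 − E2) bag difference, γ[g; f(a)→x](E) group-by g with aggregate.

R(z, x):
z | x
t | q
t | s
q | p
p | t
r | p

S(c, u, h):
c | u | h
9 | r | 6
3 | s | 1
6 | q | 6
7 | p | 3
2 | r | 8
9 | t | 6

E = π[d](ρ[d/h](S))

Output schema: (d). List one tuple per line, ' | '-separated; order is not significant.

Row counts bottom-up:
  S → 6
  ρ[d/h](S) → 6
  π[d](ρ[d/h](S)) → 6

== RESULT ==
d
1
3
6
6
6
8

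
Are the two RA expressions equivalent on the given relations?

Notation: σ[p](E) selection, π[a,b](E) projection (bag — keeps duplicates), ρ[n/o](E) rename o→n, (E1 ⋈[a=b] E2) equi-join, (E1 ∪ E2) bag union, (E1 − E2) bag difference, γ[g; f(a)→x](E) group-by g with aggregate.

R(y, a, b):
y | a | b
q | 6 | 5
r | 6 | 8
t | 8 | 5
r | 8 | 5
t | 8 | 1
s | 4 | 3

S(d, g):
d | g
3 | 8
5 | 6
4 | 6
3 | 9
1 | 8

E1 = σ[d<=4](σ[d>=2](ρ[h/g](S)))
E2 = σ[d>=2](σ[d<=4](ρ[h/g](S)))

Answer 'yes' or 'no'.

E1 row counts bottom-up:
  S → 5
  ρ[h/g](S) → 5
  σ[d>=2](ρ[h/g](S)) → 4
  σ[d<=4](σ[d>=2](ρ[h/g](S))) → 3
E2 row counts bottom-up:
  S → 5
  ρ[h/g](S) → 5
  σ[d<=4](ρ[h/g](S)) → 4
  σ[d>=2](σ[d<=4](ρ[h/g](S))) → 3

E1 and E2 produce the same multiset:
d | h
3 | 8
3 | 9
4 | 6

yes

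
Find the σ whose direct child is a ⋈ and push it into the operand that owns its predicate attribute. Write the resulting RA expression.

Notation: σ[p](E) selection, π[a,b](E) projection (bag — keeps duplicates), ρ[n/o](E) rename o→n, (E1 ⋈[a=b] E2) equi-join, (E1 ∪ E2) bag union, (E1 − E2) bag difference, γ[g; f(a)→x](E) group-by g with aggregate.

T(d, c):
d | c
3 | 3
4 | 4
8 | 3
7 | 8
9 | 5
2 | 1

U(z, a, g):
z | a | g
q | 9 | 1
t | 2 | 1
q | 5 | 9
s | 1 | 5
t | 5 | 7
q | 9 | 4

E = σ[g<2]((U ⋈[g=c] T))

σ filters on g, owned by the left side.
E' = (σ[g<2](U) ⋈[g=c] T)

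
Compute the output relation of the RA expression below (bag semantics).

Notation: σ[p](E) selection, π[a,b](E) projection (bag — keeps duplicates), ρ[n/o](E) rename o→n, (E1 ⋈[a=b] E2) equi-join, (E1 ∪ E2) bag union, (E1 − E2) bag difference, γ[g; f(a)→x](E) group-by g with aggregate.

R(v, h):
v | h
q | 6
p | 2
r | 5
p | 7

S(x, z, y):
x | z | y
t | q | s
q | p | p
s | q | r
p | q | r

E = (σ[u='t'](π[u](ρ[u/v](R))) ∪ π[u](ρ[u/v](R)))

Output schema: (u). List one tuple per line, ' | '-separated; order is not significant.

Stepwise |·|:
  R → 4
  ρ[u/v](R) → 4
  π[u](ρ[u/v](R)) → 4
  σ[u='t'](π[u](ρ[u/v](R))) → 0
  R → 4
  ρ[u/v](R) → 4
  π[u](ρ[u/v](R)) → 4
  (σ[u='t'](π[u](ρ[u/v](R))) ∪ π[u](ρ[u/v](R))) → 4

== RESULT ==
u
p
p
q
r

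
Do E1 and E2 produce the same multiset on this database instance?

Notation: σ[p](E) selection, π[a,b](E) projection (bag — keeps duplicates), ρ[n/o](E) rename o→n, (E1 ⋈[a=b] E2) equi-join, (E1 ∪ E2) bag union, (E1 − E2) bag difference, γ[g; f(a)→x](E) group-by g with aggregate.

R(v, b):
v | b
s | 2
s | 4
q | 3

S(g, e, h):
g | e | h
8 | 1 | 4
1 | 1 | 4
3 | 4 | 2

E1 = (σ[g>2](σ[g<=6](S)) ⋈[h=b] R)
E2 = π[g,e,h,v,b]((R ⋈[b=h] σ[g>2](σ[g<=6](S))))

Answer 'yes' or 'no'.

E1 stepwise |·|:
  S → 3
  σ[g<=6](S) → 2
  σ[g>2](σ[g<=6](S)) → 1
  R → 3
  (σ[g>2](σ[g<=6](S)) ⋈[h=b] R) → 1
E2 stepwise |·|:
  R → 3
  S → 3
  σ[g<=6](S) → 2
  σ[g>2](σ[g<=6](S)) → 1
  (R ⋈[b=h] σ[g>2](σ[g<=6](S))) → 1
  π[g,e,h,v,b]((R ⋈[b=h] σ[g>2](σ[g<=6](S)))) → 1

E1 and E2 produce the same multiset:
g | e | h | v | b
3 | 4 | 2 | s | 2

yes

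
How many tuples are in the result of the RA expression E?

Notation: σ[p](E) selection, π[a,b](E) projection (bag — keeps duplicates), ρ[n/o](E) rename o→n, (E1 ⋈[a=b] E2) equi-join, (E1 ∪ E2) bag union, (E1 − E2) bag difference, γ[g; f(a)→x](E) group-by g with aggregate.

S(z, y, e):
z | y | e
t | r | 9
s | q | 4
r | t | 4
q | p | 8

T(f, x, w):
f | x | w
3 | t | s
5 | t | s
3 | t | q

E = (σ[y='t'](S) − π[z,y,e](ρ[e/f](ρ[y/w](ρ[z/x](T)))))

Row counts bottom-up:
  S → 4
  σ[y='t'](S) → 1
  T → 3
  ρ[z/x](T) → 3
  ρ[y/w](ρ[z/x](T)) → 3
  ρ[e/f](ρ[y/w](ρ[z/x](T))) → 3
  π[z,y,e](ρ[e/f](ρ[y/w](ρ[z/x](T)))) → 3
  (σ[y='t'](S) − π[z,y,e](ρ[e/f](ρ[y/w](ρ[z/x](T))))) → 1

|E| = 1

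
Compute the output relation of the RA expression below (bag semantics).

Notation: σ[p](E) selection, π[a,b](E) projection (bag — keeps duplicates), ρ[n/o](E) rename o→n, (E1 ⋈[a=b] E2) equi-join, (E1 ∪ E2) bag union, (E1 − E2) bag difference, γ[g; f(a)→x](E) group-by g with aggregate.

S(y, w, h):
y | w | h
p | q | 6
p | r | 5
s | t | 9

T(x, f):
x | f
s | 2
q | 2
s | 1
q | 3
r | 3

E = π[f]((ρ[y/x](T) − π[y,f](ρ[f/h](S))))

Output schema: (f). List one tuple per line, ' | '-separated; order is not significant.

Subexpression sizes:
  T → 5
  ρ[y/x](T) → 5
  S → 3
  ρ[f/h](S) → 3
  π[y,f](ρ[f/h](S)) → 3
  (ρ[y/x](T) − π[y,f](ρ[f/h](S))) → 5
  π[f]((ρ[y/x](T) − π[y,f](ρ[f/h](S)))) → 5

== RESULT ==
f
1
2
2
3
3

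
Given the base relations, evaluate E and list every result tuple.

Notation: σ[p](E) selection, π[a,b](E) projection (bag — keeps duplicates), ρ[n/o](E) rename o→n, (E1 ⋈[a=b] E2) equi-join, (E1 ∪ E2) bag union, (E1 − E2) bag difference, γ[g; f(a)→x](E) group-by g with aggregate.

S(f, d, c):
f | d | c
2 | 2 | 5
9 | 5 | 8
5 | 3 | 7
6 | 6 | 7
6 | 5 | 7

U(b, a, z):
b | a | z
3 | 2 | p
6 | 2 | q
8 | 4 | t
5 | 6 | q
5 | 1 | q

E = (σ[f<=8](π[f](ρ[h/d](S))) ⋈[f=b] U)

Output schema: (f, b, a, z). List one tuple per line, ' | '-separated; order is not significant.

Subexpression sizes:
  S → 5
  ρ[h/d](S) → 5
  π[f](ρ[h/d](S)) → 5
  σ[f<=8](π[f](ρ[h/d](S))) → 4
  U → 5
  (σ[f<=8](π[f](ρ[h/d](S))) ⋈[f=b] U) → 4

== RESULT ==
f | b | a | z
5 | 5 | 1 | q
5 | 5 | 6 | q
6 | 6 | 2 | q
6 | 6 | 2 | q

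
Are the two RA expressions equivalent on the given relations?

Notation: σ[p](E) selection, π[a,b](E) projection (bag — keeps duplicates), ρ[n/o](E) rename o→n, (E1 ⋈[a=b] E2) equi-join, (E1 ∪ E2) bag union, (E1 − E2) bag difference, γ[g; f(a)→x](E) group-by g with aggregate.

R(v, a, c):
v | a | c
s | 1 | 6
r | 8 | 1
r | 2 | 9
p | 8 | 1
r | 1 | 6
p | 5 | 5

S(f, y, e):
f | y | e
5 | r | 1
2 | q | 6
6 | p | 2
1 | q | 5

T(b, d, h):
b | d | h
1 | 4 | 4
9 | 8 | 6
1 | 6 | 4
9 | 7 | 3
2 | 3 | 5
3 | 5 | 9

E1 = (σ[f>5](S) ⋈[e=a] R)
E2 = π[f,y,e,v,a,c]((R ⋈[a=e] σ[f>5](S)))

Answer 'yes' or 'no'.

E1 row counts bottom-up:
  S → 4
  σ[f>5](S) → 1
  R → 6
  (σ[f>5](S) ⋈[e=a] R) → 1
E2 row counts bottom-up:
  R → 6
  S → 4
  σ[f>5](S) → 1
  (R ⋈[a=e] σ[f>5](S)) → 1
  π[f,y,e,v,a,c]((R ⋈[a=e] σ[f>5](S))) → 1

E1 and E2 produce the same multiset:
f | y | e | v | a | c
6 | p | 2 | r | 2 | 9

yes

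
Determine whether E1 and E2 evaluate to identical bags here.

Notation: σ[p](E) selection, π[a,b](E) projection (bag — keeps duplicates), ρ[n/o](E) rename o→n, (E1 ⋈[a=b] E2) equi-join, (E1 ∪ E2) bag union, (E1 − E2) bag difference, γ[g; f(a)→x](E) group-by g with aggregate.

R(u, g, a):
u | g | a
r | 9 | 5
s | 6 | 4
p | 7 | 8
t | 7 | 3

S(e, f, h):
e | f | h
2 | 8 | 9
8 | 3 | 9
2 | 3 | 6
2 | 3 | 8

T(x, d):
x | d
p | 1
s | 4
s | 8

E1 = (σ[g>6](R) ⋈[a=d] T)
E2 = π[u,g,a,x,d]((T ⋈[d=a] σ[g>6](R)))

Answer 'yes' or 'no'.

E1 per-node cardinality:
  R → 4
  σ[g>6](R) → 3
  T → 3
  (σ[g>6](R) ⋈[a=d] T) → 1
E2 per-node cardinality:
  T → 3
  R → 4
  σ[g>6](R) → 3
  (T ⋈[d=a] σ[g>6](R)) → 1
  π[u,g,a,x,d]((T ⋈[d=a] σ[g>6](R))) → 1

E1 and E2 produce the same multiset:
u | g | a | x | d
p | 7 | 8 | s | 8

yes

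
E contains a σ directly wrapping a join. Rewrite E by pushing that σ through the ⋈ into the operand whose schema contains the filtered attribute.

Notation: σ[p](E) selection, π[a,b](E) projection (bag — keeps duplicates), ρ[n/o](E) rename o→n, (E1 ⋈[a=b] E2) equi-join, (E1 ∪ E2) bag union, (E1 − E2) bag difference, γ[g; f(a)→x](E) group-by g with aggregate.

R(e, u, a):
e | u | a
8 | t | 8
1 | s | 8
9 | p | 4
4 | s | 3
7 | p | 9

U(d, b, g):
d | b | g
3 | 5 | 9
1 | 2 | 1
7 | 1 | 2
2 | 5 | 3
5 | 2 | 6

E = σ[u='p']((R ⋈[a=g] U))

σ filters on u, owned by the left side.
E' = (σ[u='p'](R) ⋈[a=g] U)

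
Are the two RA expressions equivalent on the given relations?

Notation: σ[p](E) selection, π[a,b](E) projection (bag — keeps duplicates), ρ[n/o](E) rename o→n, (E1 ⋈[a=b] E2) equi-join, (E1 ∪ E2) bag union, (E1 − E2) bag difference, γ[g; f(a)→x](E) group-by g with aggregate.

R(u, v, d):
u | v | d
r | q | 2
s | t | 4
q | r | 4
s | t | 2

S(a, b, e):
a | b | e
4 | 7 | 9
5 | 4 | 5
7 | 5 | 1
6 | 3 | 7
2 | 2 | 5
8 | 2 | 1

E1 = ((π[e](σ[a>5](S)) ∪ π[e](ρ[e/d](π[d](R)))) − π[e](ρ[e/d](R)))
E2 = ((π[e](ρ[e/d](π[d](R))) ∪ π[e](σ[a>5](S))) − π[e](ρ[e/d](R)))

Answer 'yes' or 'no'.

E1 per-node cardinality:
  S → 6
  σ[a>5](S) → 3
  π[e](σ[a>5](S)) → 3
  R → 4
  π[d](R) → 4
  ρ[e/d](π[d](R)) → 4
  π[e](ρ[e/d](π[d](R))) → 4
  (π[e](σ[a>5](S)) ∪ π[e](ρ[e/d](π[d](R)))) → 7
  R → 4
  ρ[e/d](R) → 4
  π[e](ρ[e/d](R)) → 4
  ((π[e](σ[a>5](S)) ∪ π[e](ρ[e/d](π[d](R)))) − π[e](ρ[e/d](R))) → 3
E2 per-node cardinality:
  R → 4
  π[d](R) → 4
  ρ[e/d](π[d](R)) → 4
  π[e](ρ[e/d](π[d](R))) → 4
  S → 6
  σ[a>5](S) → 3
  π[e](σ[a>5](S)) → 3
  (π[e](ρ[e/d](π[d](R))) ∪ π[e](σ[a>5](S))) → 7
  R → 4
  ρ[e/d](R) → 4
  π[e](ρ[e/d](R)) → 4
  ((π[e](ρ[e/d](π[d](R))) ∪ π[e](σ[a>5](S))) − π[e](ρ[e/d](R))) → 3

E1 and E2 produce the same multiset:
e
1
1
7

yes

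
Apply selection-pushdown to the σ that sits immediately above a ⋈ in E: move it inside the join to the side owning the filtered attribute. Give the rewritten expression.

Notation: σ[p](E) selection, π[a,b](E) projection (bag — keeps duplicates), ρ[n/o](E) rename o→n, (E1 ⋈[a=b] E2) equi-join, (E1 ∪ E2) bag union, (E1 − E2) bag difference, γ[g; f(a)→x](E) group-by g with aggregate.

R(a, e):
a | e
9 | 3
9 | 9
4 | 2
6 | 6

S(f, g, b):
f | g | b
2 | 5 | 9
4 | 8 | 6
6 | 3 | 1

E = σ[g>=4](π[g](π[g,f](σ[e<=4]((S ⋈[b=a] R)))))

σ filters on e, owned by the right side.
E' = σ[g>=4](π[g](π[g,f]((S ⋈[b=a] σ[e<=4](R)))))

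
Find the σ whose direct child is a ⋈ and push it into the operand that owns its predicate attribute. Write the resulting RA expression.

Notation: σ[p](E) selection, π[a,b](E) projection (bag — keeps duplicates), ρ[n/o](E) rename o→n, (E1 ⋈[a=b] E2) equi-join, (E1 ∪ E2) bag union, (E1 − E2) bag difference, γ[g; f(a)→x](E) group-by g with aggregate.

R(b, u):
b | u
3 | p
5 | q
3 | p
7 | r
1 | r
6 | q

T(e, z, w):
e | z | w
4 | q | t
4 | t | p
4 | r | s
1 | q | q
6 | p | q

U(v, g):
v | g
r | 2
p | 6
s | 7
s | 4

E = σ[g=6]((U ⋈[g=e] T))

σ filters on g, owned by the left side.
E' = (σ[g=6](U) ⋈[g=e] T)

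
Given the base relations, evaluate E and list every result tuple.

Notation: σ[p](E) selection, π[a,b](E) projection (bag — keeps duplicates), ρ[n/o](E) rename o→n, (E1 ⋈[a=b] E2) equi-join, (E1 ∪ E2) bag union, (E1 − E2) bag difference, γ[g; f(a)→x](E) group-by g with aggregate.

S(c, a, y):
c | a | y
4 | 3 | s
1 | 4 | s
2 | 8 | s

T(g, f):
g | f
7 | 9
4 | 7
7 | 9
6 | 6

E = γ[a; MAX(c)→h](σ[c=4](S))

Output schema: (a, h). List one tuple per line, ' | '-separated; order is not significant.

Subexpression sizes:
  S → 3
  σ[c=4](S) → 1
  γ[a; MAX(c)→h](σ[c=4](S)) → 1

== RESULT ==
a | h
3 | 4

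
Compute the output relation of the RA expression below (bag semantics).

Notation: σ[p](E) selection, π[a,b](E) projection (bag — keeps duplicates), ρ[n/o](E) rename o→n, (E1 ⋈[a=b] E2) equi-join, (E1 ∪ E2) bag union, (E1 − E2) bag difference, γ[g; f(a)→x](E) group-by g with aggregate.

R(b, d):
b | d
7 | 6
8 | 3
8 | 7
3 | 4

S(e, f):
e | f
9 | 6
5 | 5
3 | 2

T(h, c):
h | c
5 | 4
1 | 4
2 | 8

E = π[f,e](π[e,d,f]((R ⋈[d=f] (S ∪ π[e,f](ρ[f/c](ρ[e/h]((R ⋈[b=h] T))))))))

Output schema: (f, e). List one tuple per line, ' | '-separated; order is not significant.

Per-node cardinality:
  R → 4
  S → 3
  R → 4
  T → 3
  (R ⋈[b=h] T) → 0
  ρ[e/h]((R ⋈[b=h] T)) → 0
  ρ[f/c](ρ[e/h]((R ⋈[b=h] T))) → 0
  π[e,f](ρ[f/c](ρ[e/h]((R ⋈[b=h] T)))) → 0
  (S ∪ π[e,f](ρ[f/c](ρ[e/h]((R ⋈[b=h] T))))) → 3
  (R ⋈[d=f] (S ∪ π[e,f](ρ[f/c](ρ[e/h]((R ⋈[b=h] T)))))) → 1
  π[e,d,f]((R ⋈[d=f] (S ∪ π[e,f](ρ[f/c](ρ[e/h]((R ⋈[b=h] T))))))) → 1
  π[f,e](π[e,d,f]((R ⋈[d=f] (S ∪ π[e,f](ρ[f/c](ρ[e/h]((R ⋈[b=h] T)))))))) → 1

== RESULT ==
f | e
6 | 9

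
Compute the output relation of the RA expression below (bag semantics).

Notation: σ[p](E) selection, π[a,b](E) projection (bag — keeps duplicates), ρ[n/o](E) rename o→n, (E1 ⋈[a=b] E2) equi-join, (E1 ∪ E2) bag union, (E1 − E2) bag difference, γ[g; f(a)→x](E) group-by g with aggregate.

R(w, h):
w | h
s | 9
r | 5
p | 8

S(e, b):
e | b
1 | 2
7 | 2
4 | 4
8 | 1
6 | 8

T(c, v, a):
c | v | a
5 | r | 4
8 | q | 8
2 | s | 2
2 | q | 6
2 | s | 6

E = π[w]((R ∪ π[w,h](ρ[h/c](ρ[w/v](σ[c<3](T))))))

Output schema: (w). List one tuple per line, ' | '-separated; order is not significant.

Per-node cardinality:
  R → 3
  T → 5
  σ[c<3](T) → 3
  ρ[w/v](σ[c<3](T)) → 3
  ρ[h/c](ρ[w/v](σ[c<3](T))) → 3
  π[w,h](ρ[h/c](ρ[w/v](σ[c<3](T)))) → 3
  (R ∪ π[w,h](ρ[h/c](ρ[w/v](σ[c<3](T))))) → 6
  π[w]((R ∪ π[w,h](ρ[h/c](ρ[w/v](σ[c<3](T)))))) → 6

== RESULT ==
w
p
q
r
s
s
s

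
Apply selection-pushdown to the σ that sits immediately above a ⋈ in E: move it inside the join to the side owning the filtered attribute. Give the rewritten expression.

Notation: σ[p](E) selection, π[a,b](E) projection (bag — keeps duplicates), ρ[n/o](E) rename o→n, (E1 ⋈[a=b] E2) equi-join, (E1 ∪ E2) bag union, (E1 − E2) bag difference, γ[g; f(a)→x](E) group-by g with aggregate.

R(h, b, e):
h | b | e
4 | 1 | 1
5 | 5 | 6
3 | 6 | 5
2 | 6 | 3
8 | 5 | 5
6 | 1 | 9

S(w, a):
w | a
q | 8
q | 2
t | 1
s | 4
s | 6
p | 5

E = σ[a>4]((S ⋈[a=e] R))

σ filters on a, owned by the left side.
E' = (σ[a>4](S) ⋈[a=e] R)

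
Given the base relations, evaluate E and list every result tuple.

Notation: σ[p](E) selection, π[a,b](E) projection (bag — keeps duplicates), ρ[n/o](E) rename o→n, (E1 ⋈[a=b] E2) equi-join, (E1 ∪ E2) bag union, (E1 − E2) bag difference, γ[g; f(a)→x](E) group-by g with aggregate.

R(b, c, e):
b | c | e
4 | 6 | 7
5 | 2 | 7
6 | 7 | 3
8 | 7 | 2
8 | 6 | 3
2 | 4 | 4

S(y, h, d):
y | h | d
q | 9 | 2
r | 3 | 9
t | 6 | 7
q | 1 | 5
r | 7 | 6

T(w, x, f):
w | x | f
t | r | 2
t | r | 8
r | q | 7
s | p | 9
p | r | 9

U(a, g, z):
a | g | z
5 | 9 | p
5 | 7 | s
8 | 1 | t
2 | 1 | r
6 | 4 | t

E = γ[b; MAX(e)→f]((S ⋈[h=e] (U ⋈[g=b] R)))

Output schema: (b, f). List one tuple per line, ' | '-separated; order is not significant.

Row counts bottom-up:
  S → 5
  U → 5
  R → 6
  (U ⋈[g=b] R) → 1
  (S ⋈[h=e] (U ⋈[g=b] R)) → 1
  γ[b; MAX(e)→f]((S ⋈[h=e] (U ⋈[g=b] R))) → 1

== RESULT ==
b | f
4 | 7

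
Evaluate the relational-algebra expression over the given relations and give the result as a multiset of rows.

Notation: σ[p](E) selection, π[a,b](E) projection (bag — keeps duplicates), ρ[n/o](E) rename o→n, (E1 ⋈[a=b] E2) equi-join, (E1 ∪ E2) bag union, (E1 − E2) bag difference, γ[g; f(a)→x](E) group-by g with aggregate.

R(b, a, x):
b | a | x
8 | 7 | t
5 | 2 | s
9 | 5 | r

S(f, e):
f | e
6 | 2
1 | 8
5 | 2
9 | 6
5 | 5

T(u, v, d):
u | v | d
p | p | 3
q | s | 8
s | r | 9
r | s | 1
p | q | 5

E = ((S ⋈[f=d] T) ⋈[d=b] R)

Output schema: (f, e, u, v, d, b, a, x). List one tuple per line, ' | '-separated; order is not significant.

Subexpression sizes:
  S → 5
  T → 5
  (S ⋈[f=d] T) → 4
  R → 3
  ((S ⋈[f=d] T) ⋈[d=b] R) → 3

== RESULT ==
f | e | u | v | d | b | a | x
5 | 2 | p | q | 5 | 5 | 2 | s
5 | 5 | p | q | 5 | 5 | 2 | s
9 | 6 | s | r | 9 | 9 | 5 | r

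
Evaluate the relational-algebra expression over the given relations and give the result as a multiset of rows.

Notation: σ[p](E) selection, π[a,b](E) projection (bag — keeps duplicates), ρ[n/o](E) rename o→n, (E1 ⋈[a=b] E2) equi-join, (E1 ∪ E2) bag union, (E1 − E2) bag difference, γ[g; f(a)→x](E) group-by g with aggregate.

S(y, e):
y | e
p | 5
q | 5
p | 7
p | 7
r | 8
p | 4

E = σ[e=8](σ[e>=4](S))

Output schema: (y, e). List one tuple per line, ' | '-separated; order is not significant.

Row counts bottom-up:
  S → 6
  σ[e>=4](S) → 6
  σ[e=8](σ[e>=4](S)) → 1

== RESULT ==
y | e
r | 8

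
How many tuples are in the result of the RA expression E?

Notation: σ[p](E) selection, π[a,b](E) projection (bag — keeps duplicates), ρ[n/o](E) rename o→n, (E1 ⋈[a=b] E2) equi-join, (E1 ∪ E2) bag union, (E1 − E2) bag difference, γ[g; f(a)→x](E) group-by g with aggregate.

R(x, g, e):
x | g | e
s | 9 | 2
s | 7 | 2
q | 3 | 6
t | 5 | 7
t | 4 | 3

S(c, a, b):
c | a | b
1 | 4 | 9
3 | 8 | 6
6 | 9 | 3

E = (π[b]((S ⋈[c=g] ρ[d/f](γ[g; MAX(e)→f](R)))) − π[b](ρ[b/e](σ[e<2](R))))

Subexpression sizes:
  S → 3
  R → 5
  γ[g; MAX(e)→f](R) → 5
  ρ[d/f](γ[g; MAX(e)→f](R)) → 5
  (S ⋈[c=g] ρ[d/f](γ[g; MAX(e)→f](R))) → 1
  π[b]((S ⋈[c=g] ρ[d/f](γ[g; MAX(e)→f](R)))) → 1
  R → 5
  σ[e<2](R) → 0
  ρ[b/e](σ[e<2](R)) → 0
  π[b](ρ[b/e](σ[e<2](R))) → 0
  (π[b]((S ⋈[c=g] ρ[d/f](γ[g; MAX(e)→f](R)))) − π[b](ρ[b/e](σ[e<2](R)))) → 1

|E| = 1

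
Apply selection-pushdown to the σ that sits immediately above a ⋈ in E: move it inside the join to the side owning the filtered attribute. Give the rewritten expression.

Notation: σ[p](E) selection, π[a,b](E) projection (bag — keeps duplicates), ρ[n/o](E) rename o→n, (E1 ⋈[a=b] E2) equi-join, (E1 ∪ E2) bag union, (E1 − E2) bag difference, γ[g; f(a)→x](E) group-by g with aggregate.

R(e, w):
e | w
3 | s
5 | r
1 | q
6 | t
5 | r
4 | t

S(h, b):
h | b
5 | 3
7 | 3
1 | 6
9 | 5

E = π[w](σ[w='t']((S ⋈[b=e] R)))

σ filters on w, owned by the right side.
E' = π[w]((S ⋈[b=e] σ[w='t'](R)))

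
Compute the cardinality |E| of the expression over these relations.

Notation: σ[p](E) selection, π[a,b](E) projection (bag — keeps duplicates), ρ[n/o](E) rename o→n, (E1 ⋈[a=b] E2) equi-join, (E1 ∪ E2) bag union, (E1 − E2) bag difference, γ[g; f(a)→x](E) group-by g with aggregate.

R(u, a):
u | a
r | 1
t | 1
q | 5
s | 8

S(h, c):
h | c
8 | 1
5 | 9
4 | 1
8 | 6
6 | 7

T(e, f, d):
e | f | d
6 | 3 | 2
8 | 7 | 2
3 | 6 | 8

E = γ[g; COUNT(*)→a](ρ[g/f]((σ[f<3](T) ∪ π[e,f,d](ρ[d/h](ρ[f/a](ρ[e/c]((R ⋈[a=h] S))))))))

Stepwise |·|:
  T → 3
  σ[f<3](T) → 0
  R → 4
  S → 5
  (R ⋈[a=h] S) → 3
  ρ[e/c]((R ⋈[a=h] S)) → 3
  ρ[f/a](ρ[e/c]((R ⋈[a=h] S))) → 3
  ρ[d/h](ρ[f/a](ρ[e/c]((R ⋈[a=h] S)))) → 3
  π[e,f,d](ρ[d/h](ρ[f/a](ρ[e/c]((R ⋈[a=h] S))))) → 3
  (σ[f<3](T) ∪ π[e,f,d](ρ[d/h](ρ[f/a](ρ[e/c]((R ⋈[a=h] S)))))) → 3
  ρ[g/f]((σ[f<3](T) ∪ π[e,f,d](ρ[d/h](ρ[f/a](ρ[e/c]((R ⋈[a=h] S))))))) → 3
  γ[g; COUNT(*)→a](ρ[g/f]((σ[f<3](T) ∪ π[e,f,d](ρ[d/h](ρ[f/a](ρ[e/c]((R ⋈[a=h] S)))))))) → 2

|E| = 2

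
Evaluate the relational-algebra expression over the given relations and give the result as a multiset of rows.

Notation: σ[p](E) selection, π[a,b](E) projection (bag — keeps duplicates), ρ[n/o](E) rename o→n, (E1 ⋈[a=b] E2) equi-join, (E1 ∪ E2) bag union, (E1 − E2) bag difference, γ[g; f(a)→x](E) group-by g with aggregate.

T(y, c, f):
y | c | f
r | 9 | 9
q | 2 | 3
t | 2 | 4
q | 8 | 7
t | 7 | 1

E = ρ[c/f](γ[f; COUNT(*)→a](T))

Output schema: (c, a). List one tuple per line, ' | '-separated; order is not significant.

Per-node cardinality:
  T → 5
  γ[f; COUNT(*)→a](T) → 5
  ρ[c/f](γ[f; COUNT(*)→a](T)) → 5

== RESULT ==
c | a
1 | 1
3 | 1
4 | 1
7 | 1
9 | 1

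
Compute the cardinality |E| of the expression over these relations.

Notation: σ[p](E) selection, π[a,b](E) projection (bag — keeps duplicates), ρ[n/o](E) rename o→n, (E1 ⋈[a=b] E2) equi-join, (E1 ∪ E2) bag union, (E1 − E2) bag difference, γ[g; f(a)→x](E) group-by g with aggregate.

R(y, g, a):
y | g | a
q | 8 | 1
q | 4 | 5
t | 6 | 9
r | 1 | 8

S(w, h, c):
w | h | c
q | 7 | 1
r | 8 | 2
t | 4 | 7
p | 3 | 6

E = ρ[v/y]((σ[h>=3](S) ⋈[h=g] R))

Row counts bottom-up:
  S → 4
  σ[h>=3](S) → 4
  R → 4
  (σ[h>=3](S) ⋈[h=g] R) → 2
  ρ[v/y]((σ[h>=3](S) ⋈[h=g] R)) → 2

|E| = 2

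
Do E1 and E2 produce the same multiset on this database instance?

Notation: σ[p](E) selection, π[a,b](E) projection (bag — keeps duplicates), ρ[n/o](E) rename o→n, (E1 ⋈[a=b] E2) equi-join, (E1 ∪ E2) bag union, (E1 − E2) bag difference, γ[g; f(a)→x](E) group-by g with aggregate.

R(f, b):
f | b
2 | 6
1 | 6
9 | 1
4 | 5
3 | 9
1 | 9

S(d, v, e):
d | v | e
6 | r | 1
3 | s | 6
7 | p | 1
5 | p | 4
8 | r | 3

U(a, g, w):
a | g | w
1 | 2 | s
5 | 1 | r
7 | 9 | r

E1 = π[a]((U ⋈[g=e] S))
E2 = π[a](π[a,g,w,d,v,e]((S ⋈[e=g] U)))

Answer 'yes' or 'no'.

E1 row counts bottom-up:
  U → 3
  S → 5
  (U ⋈[g=e] S) → 2
  π[a]((U ⋈[g=e] S)) → 2
E2 row counts bottom-up:
  S → 5
  U → 3
  (S ⋈[e=g] U) → 2
  π[a,g,w,d,v,e]((S ⋈[e=g] U)) → 2
  π[a](π[a,g,w,d,v,e]((S ⋈[e=g] U))) → 2

E1 and E2 produce the same multiset:
a
5
5

yes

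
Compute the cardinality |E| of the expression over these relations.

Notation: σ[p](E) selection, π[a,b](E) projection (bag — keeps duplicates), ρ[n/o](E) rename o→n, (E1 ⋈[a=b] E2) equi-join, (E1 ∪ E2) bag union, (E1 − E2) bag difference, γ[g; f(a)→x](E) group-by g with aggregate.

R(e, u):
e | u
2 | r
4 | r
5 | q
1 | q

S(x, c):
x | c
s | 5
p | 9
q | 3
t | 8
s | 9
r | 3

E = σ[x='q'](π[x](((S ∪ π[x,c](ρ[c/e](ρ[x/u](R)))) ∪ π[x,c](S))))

Stepwise |·|:
  S → 6
  R → 4
  ρ[x/u](R) → 4
  ρ[c/e](ρ[x/u](R)) → 4
  π[x,c](ρ[c/e](ρ[x/u](R))) → 4
  (S ∪ π[x,c](ρ[c/e](ρ[x/u](R)))) → 10
  S → 6
  π[x,c](S) → 6
  ((S ∪ π[x,c](ρ[c/e](ρ[x/u](R)))) ∪ π[x,c](S)) → 16
  π[x](((S ∪ π[x,c](ρ[c/e](ρ[x/u](R)))) ∪ π[x,c](S))) → 16
  σ[x='q'](π[x](((S ∪ π[x,c](ρ[c/e](ρ[x/u](R)))) ∪ π[x,c](S)))) → 4

|E| = 4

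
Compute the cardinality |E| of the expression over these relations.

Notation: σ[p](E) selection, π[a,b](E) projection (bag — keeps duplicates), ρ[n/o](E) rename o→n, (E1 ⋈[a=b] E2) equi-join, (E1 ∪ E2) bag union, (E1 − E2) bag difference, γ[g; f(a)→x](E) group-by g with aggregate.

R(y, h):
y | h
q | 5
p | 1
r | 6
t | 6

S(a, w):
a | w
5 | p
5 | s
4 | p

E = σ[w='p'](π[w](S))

Row counts bottom-up:
  S → 3
  π[w](S) → 3
  σ[w='p'](π[w](S)) → 2

|E| = 2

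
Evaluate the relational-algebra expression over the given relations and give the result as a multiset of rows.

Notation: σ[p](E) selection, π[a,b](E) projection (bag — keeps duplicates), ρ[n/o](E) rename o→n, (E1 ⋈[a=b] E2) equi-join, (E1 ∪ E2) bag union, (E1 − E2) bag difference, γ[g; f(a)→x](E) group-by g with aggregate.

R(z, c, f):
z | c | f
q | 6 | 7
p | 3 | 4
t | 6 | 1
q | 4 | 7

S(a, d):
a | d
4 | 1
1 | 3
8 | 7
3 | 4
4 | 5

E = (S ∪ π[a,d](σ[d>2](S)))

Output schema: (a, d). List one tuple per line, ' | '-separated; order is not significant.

Row counts bottom-up:
  S → 5
  S → 5
  σ[d>2](S) → 4
  π[a,d](σ[d>2](S)) → 4
  (S ∪ π[a,d](σ[d>2](S))) → 9

== RESULT ==
a | d
1 | 3
1 | 3
3 | 4
3 | 4
4 | 1
4 | 5
4 | 5
8 | 7
8 | 7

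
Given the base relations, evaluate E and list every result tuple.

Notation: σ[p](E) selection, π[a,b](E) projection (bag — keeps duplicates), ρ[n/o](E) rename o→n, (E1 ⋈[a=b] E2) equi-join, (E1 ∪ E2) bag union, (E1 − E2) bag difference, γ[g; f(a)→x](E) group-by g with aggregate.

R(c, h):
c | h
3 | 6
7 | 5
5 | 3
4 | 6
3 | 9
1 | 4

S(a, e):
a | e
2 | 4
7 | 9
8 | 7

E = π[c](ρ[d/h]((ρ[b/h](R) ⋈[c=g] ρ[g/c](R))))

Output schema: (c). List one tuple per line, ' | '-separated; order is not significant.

Row counts bottom-up:
  R → 6
  ρ[b/h](R) → 6
  R → 6
  ρ[g/c](R) → 6
  (ρ[b/h](R) ⋈[c=g] ρ[g/c](R)) → 8
  ρ[d/h]((ρ[b/h](R) ⋈[c=g] ρ[g/c](R))) → 8
  π[c](ρ[d/h]((ρ[b/h](R) ⋈[c=g] ρ[g/c](R)))) → 8

== RESULT ==
c
1
3
3
3
3
4
5
7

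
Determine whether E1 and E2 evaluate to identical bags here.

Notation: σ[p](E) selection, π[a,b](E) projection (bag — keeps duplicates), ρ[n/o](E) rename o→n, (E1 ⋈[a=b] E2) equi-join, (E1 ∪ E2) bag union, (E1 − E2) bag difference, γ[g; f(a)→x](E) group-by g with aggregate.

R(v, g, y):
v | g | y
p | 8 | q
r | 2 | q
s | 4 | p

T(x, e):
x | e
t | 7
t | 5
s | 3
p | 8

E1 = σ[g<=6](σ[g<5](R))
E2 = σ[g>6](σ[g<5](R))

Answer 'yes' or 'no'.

E1 per-node cardinality:
  R → 3
  σ[g<5](R) → 2
  σ[g<=6](σ[g<5](R)) → 2
E2 per-node cardinality:
  R → 3
  σ[g<5](R) → 2
  σ[g>6](σ[g<5](R)) → 0

E1 result:
v | g | y
r | 2 | q
s | 4 | p
E2 result:
v | g | y
(0 rows)
Witness: ('s', 4, 'p') appears 1× in E1 but 0× in E2.

no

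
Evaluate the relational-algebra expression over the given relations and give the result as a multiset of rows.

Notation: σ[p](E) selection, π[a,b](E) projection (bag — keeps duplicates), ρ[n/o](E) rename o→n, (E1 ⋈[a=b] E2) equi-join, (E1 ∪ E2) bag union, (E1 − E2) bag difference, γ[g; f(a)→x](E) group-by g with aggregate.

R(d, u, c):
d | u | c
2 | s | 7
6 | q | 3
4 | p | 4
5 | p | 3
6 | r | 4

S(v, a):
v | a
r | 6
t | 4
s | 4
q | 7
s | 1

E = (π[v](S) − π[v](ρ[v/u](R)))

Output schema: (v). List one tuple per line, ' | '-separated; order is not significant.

Per-node cardinality:
  S → 5
  π[v](S) → 5
  R → 5
  ρ[v/u](R) → 5
  π[v](ρ[v/u](R)) → 5
  (π[v](S) − π[v](ρ[v/u](R))) → 2

== RESULT ==
v
s
t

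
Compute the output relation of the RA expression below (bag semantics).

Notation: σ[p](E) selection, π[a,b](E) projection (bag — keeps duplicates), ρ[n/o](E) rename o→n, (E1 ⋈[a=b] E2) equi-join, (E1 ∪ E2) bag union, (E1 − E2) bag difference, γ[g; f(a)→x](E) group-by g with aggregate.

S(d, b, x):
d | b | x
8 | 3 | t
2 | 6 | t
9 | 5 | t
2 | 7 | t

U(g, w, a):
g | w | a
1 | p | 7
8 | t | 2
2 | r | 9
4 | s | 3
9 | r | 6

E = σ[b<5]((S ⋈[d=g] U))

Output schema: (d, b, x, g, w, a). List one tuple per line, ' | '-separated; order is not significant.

Row counts bottom-up:
  S → 4
  U → 5
  (S ⋈[d=g] U) → 4
  σ[b<5]((S ⋈[d=g] U)) → 1

== RESULT ==
d | b | x | g | w | a
8 | 3 | t | 8 | t | 2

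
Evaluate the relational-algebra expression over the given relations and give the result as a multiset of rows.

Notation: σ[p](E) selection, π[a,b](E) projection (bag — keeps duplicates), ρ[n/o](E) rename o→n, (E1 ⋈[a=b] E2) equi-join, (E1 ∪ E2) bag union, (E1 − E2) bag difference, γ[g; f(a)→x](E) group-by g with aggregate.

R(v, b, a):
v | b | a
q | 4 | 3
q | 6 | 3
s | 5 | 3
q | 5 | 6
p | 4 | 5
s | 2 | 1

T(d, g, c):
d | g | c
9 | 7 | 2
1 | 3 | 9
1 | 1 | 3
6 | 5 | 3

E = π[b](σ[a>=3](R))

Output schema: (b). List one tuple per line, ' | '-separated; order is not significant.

Stepwise |·|:
  R → 6
  σ[a>=3](R) → 5
  π[b](σ[a>=3](R)) → 5

== RESULT ==
b
4
4
5
5
6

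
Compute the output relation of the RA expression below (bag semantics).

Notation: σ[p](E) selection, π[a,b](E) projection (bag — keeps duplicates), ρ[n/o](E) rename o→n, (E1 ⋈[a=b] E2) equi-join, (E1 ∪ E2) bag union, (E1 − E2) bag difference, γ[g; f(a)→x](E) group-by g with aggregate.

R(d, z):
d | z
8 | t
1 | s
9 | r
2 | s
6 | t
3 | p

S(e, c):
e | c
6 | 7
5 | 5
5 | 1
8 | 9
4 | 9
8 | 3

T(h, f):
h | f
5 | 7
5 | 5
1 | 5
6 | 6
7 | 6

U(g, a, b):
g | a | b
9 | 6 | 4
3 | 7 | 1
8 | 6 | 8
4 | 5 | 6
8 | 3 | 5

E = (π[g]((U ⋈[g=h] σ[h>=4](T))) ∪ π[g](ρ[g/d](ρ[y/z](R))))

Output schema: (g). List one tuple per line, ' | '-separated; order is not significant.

Subexpression sizes:
  U → 5
  T → 5
  σ[h>=4](T) → 4
  (U ⋈[g=h] σ[h>=4](T)) → 0
  π[g]((U ⋈[g=h] σ[h>=4](T))) → 0
  R → 6
  ρ[y/z](R) → 6
  ρ[g/d](ρ[y/z](R)) → 6
  π[g](ρ[g/d](ρ[y/z](R))) → 6
  (π[g]((U ⋈[g=h] σ[h>=4](T))) ∪ π[g](ρ[g/d](ρ[y/z](R)))) → 6

== RESULT ==
g
1
2
3
6
8
9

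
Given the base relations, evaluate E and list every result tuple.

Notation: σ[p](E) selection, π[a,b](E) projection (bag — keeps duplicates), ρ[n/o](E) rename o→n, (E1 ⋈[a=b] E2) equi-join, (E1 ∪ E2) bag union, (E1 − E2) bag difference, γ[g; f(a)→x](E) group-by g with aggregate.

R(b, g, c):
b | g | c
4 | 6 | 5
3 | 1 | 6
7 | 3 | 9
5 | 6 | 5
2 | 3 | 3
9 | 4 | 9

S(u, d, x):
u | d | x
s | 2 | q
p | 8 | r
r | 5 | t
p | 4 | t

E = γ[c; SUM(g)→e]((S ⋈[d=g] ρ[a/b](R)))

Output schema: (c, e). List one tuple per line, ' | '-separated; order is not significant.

Stepwise |·|:
  S → 4
  R → 6
  ρ[a/b](R) → 6
  (S ⋈[d=g] ρ[a/b](R)) → 1
  γ[c; SUM(g)→e]((S ⋈[d=g] ρ[a/b](R))) → 1

== RESULT ==
c | e
9 | 4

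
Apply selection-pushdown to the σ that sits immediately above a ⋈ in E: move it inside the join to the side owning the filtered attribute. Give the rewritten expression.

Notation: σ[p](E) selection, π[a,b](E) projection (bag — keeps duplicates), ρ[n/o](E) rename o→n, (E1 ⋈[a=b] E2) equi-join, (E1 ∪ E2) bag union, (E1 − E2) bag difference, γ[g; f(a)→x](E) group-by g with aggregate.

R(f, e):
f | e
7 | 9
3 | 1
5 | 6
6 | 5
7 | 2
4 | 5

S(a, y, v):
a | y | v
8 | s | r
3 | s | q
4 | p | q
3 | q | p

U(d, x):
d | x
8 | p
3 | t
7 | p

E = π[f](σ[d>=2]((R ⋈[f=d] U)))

σ filters on d, owned by the right side.
E' = π[f]((R ⋈[f=d] σ[d>=2](U)))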